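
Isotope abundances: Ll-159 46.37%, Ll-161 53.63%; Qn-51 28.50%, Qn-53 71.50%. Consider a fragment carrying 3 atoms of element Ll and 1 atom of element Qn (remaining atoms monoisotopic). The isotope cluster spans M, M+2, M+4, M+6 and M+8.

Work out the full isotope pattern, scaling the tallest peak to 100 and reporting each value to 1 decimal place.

Element Ll pattern (n=3): 0.0997037 : 0.34594196 : 0.40010497 : 0.15424937
Element Qn pattern (n=1): 0.2850 : 0.7150
Convolve the two distributions (both contribute in 2-u steps):
  M: 0.0997037×0.2850 = 0.028416
  M+2: 0.0997037×0.7150 + 0.34594196×0.2850 = 0.169882
  M+4: 0.34594196×0.7150 + 0.40010497×0.2850 = 0.361378
  M+6: 0.40010497×0.7150 + 0.15424937×0.2850 = 0.330036
  M+8: 0.15424937×0.7150 = 0.110288
Scale to base peak (0.361378) = 100: 7.9 : 47.0 : 100.0 : 91.3 : 30.5

7.9 : 47.0 : 100.0 : 91.3 : 30.5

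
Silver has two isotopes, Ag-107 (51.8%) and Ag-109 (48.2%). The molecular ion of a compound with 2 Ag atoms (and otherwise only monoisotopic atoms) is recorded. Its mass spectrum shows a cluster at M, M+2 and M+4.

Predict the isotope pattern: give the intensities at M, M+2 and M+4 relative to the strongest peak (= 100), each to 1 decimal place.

Each Ag atom is independently Ag-107 (p = 0.518) or Ag-109 (q = 0.482); the cluster is the binomial expansion (p + q)^2.
P(M) = 0.518^2 = 0.268324
P(M+2) = 2 × 0.518^1 × 0.482^1 = 0.499352
P(M+4) = 0.482^2 = 0.232324
The M+2 peak is largest (0.499352); scaling to 100 gives 53.7 : 100.0 : 46.5.

53.7 : 100.0 : 46.5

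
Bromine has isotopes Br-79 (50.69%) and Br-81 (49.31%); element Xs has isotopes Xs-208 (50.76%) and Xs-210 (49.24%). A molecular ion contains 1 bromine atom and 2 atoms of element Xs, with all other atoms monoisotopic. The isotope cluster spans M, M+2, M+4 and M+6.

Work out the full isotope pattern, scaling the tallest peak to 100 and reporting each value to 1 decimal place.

34.3 : 100.0 : 97.1 : 31.4

Bromine pattern (n=1): 0.5069 : 0.4931
Element Xs pattern (n=2): 0.25765776 : 0.49988448 : 0.24245776
Convolve the two distributions (both contribute in 2-u steps):
  M: 0.5069×0.25765776 = 0.130607
  M+2: 0.5069×0.49988448 + 0.4931×0.25765776 = 0.380442
  M+4: 0.5069×0.24245776 + 0.4931×0.49988448 = 0.369395
  M+6: 0.4931×0.24245776 = 0.119556
Scale to base peak (0.380442) = 100: 34.3 : 100.0 : 97.1 : 31.4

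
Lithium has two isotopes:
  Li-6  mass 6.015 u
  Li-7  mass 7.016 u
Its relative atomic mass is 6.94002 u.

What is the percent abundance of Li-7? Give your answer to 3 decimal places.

Writing the weighted mean with unknown fraction x of Li-6:
6.015·x + 7.016·(1 − x) = 6.94002
(6.015 − 7.016)·x = 6.94002 − 7.016
x = -0.07598 / -1.001 = 0.07590 → 7.590% Li-6, 92.410% Li-7.

92.410%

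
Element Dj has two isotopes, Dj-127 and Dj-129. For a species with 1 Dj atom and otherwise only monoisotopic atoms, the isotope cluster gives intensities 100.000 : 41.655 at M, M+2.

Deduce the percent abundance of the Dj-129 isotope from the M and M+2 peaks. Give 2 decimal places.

29.41%

If p is the fraction of Dj that is Dj-127, then I(M+2)/I(M) = [C(1,1)·p^0·(1−p)] / p^1 = 1·(1−p)/p = 41.655/100.000 = 0.4166
(1−p)/p = 0.4166/1 = 0.4166  ⇒  p = 1/(1 + 0.4166) = 0.7059
Dj-127: 70.59%, Dj-129: 29.41%.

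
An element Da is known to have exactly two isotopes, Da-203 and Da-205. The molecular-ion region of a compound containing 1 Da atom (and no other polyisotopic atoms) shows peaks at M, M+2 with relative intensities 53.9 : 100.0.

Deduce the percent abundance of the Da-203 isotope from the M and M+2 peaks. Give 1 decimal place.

35.0%

If p is the fraction of Da that is Da-203, then I(M+2)/I(M) = [C(1,1)·p^0·(1−p)] / p^1 = 1·(1−p)/p = 100.0/53.9 = 1.8553
(1−p)/p = 1.8553/1 = 1.8553  ⇒  p = 1/(1 + 1.8553) = 0.3502
Da-203: 35.0%, Da-205: 65.0%.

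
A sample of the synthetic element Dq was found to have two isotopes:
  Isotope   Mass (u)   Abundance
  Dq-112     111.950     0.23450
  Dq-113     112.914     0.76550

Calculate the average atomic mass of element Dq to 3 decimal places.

112.688 u

Weight each isotope mass by its fractional abundance: 0.23450 × 111.950 + 0.76550 × 112.914
= 26.2523 + 86.4357 = 112.6880 u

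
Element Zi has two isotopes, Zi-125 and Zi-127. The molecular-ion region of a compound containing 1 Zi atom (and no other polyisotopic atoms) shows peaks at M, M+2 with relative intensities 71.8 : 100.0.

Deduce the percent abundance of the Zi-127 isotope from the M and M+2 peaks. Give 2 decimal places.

Write p for the Zi-125 fraction. I(M+2)/I(M) = [C(1,1)·p^0·(1−p)] / p^1 = 1·(1−p)/p = 100.0/71.8 = 1.3928
(1−p)/p = 1.3928/1 = 1.3928  ⇒  p = 1/(1 + 1.3928) = 0.4179
Zi-125: 41.79%, Zi-127: 58.21%.

58.21%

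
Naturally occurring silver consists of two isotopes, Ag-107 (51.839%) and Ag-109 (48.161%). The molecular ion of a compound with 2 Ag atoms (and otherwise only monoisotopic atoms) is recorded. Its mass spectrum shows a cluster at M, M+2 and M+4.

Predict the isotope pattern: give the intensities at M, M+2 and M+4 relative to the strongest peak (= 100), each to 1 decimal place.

53.8 : 100.0 : 46.5

Each Ag atom is independently Ag-107 (p = 0.51839) or Ag-109 (q = 0.48161); the cluster is the binomial expansion (p + q)^2.
P(M) = 0.51839^2 = 0.268728
P(M+2) = 2 × 0.51839^1 × 0.48161^1 = 0.499324
P(M+4) = 0.48161^2 = 0.231948
The M+2 peak is largest (0.499324); scaling to 100 gives 53.8 : 100.0 : 46.5.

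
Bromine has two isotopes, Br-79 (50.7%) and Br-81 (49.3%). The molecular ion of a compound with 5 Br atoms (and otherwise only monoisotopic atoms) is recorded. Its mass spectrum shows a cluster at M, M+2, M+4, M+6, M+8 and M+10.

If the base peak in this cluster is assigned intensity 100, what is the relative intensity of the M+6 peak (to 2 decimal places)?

97.24

(0.507 + 0.493)^5 gives M 0.0335, M+2 0.1629, M+4 0.3168, M+6 0.3080, M+8 0.1497, M+10 0.0291; the largest is M+4.
P(M+4) = C(5,2) × 0.507^3 × 0.493^2 = 10 × 0.13032384 × 0.243049 = 0.316751 (base)
P(M+6) = C(5,3) × 0.507^2 × 0.493^3 = 10 × 0.257049 × 0.11982316 = 0.308004
Relative intensity = 0.308004 / 0.316751 × 100 = 97.24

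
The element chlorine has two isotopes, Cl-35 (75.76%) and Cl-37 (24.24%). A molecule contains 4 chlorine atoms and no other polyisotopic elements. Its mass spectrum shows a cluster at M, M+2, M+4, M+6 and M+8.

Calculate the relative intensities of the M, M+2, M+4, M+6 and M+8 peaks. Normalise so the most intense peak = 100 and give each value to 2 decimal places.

Each Cl atom is independently Cl-35 (p = 0.7576) or Cl-37 (q = 0.2424); the cluster is the binomial expansion (p + q)^4.
P(M) = 0.7576^4 = 0.329428
P(M+2) = 4 × 0.7576^3 × 0.2424^1 = 0.421612
P(M+4) = 6 × 0.7576^2 × 0.2424^2 = 0.202347
P(M+6) = 4 × 0.7576^1 × 0.2424^3 = 0.043162
P(M+8) = 0.2424^4 = 0.003452
The M+2 peak is largest (0.421612); scaling to 100 gives 78.14 : 100.00 : 47.99 : 10.24 : 0.82.

78.14 : 100.00 : 47.99 : 10.24 : 0.82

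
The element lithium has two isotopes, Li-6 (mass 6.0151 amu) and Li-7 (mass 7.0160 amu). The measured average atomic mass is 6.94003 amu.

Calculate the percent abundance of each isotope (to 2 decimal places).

Writing the weighted mean with unknown fraction x of Li-6:
6.0151·x + 7.0160·(1 − x) = 6.94003
(6.0151 − 7.0160)·x = 6.94003 − 7.0160
x = -0.07597 / -1.0009 = 0.07590 → 7.59% Li-6, 92.41% Li-7.

Li-6: 7.59%, Li-7: 92.41%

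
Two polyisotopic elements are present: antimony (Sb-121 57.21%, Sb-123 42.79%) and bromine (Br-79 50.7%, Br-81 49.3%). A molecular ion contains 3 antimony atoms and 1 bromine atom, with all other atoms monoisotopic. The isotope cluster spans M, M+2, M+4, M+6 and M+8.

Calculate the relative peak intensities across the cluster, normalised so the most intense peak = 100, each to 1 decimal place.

Antimony pattern (n=3): 0.18724742 : 0.42015297 : 0.3142518 : 0.07834781
Bromine pattern (n=1): 0.5070 : 0.4930
Convolve the two distributions (both contribute in 2-u steps):
  M: 0.18724742×0.5070 = 0.094934
  M+2: 0.18724742×0.4930 + 0.42015297×0.5070 = 0.305331
  M+4: 0.42015297×0.4930 + 0.3142518×0.5070 = 0.366461
  M+6: 0.3142518×0.4930 + 0.07834781×0.5070 = 0.194648
  M+8: 0.07834781×0.4930 = 0.038625
Scale to base peak (0.366461) = 100: 25.9 : 83.3 : 100.0 : 53.1 : 10.5

25.9 : 83.3 : 100.0 : 53.1 : 10.5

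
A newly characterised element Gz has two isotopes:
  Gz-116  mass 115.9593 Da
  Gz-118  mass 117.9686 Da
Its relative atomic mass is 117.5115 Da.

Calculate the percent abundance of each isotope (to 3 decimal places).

Writing the weighted mean with unknown fraction x of Gz-116:
115.9593·x + 117.9686·(1 − x) = 117.5115
(115.9593 − 117.9686)·x = 117.5115 − 117.9686
x = -0.4571 / -2.0093 = 0.22749 → 22.749% Gz-116, 77.251% Gz-118.

Gz-116: 22.749%, Gz-118: 77.251%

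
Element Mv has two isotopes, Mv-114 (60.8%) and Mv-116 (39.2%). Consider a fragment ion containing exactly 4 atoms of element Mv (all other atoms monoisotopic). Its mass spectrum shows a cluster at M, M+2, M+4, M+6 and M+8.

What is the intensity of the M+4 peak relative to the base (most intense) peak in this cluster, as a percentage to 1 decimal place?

Binomial terms of (0.608 + 0.392)^4: M 0.1367, M+2 0.3524, M+4 0.3408, M+6 0.1465, M+8 0.0236 → M+2 is the base peak.
P(M+2) = C(4,1) × 0.608^3 × 0.392^1 = 4 × 0.22475571 × 0.3920 = 0.352417 (base)
P(M+4) = C(4,2) × 0.608^2 × 0.392^2 = 6 × 0.369664 × 0.153664 = 0.340824
Relative intensity = 0.340824 / 0.352417 × 100 = 96.7

96.7%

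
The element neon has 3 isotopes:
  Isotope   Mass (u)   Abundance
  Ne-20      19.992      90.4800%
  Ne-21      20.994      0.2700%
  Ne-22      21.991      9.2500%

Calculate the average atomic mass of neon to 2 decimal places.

Average mass = Σ (abundance × isotope mass) = 0.904800 × 19.992 + 0.002700 × 20.994 + 0.092500 × 21.991
= 18.0888 + 0.0567 + 2.0342 = 20.1797 u

20.18 u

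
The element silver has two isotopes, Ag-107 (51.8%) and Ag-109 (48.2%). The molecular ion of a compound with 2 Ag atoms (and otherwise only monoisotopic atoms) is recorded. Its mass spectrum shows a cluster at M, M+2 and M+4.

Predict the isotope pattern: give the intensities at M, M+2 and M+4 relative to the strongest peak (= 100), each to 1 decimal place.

The 2 Ag atoms are independent, so intensities follow the terms of (0.518 + 0.482)^2.
P(M) = 0.518^2 = 0.268324
P(M+2) = 2 × 0.518^1 × 0.482^1 = 0.499352
P(M+4) = 0.482^2 = 0.232324
The M+2 peak is largest (0.499352); scaling to 100 gives 53.7 : 100.0 : 46.5.

53.7 : 100.0 : 46.5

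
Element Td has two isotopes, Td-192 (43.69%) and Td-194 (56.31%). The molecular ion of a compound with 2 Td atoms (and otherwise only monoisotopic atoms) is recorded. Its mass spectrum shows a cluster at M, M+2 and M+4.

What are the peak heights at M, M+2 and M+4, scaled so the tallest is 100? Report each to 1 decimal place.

Each Td atom is independently Td-192 (p = 0.4369) or Td-194 (q = 0.5631); the cluster is the binomial expansion (p + q)^2.
P(M) = 0.4369^2 = 0.190882
P(M+2) = 2 × 0.4369^1 × 0.5631^1 = 0.492037
P(M+4) = 0.5631^2 = 0.317082
The M+2 peak is largest (0.492037); scaling to 100 gives 38.8 : 100.0 : 64.4.

38.8 : 100.0 : 64.4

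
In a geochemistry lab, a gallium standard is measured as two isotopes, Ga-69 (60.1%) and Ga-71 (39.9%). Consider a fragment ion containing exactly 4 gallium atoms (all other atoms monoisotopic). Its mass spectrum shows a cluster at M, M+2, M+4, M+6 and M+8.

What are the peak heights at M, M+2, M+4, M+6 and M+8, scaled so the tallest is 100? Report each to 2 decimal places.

The 4 Ga atoms are independent, so intensities follow the terms of (0.601 + 0.399)^4.
P(M) = 0.601^4 = 0.130466
P(M+2) = 4 × 0.601^3 × 0.399^1 = 0.346463
P(M+4) = 6 × 0.601^2 × 0.399^2 = 0.345021
P(M+6) = 4 × 0.601^1 × 0.399^3 = 0.152705
P(M+8) = 0.399^4 = 0.025345
The M+2 peak is largest (0.346463); scaling to 100 gives 37.66 : 100.00 : 99.58 : 44.08 : 7.32.

37.66 : 100.00 : 99.58 : 44.08 : 7.32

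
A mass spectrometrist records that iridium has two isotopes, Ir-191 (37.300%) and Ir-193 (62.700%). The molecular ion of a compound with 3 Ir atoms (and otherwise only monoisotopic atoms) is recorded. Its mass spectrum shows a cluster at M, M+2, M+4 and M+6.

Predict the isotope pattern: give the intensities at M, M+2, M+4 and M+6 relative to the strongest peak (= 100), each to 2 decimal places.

The 3 Ir atoms are independent, so intensities follow the terms of (0.37300 + 0.62700)^3.
P(M) = 0.37300^3 = 0.051895
P(M+2) = 3 × 0.37300^2 × 0.62700^1 = 0.261702
P(M+4) = 3 × 0.37300^1 × 0.62700^2 = 0.439911
P(M+6) = 0.62700^3 = 0.246492
The M+4 peak is largest (0.439911); scaling to 100 gives 11.80 : 59.49 : 100.00 : 56.03.

11.80 : 59.49 : 100.00 : 56.03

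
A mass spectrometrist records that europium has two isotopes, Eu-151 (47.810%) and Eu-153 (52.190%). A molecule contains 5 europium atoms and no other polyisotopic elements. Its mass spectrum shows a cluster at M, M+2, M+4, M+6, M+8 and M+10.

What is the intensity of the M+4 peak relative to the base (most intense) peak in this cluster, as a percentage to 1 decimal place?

91.6%

(0.47810 + 0.52190)^5 gives M 0.0250, M+2 0.1363, M+4 0.2977, M+6 0.3249, M+8 0.1774, M+10 0.0387; the largest is M+6.
P(M+6) = C(5,3) × 0.47810^2 × 0.52190^3 = 10 × 0.22857961 × 0.14215492 = 0.324937 (base)
P(M+4) = C(5,2) × 0.47810^3 × 0.52190^2 = 10 × 0.10928391 × 0.27237961 = 0.297667
Relative intensity = 0.297667 / 0.324937 × 100 = 91.6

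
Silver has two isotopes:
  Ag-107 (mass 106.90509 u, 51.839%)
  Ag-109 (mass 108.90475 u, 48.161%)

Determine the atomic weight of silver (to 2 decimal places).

Weight each isotope mass by its fractional abundance: 0.51839 × 106.90509 + 0.48161 × 108.90475
= 55.418530 + 52.449617 = 107.868147 u

107.87 u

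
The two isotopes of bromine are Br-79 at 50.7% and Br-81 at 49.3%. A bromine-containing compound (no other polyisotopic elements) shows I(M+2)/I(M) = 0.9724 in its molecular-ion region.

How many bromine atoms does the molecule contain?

The M+2/M ratio from n Br atoms is n · q/p = n · 0.493/0.507.
n = 0.9724 × 0.507/0.493 = 1.00 ≈ 1

1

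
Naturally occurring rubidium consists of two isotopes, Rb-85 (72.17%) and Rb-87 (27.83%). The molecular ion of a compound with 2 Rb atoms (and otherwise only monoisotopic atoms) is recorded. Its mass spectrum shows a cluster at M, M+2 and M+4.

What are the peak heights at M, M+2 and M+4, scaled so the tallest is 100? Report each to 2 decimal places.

100.00 : 77.12 : 14.87

The 2 Rb atoms are independent, so intensities follow the terms of (0.7217 + 0.2783)^2.
P(M) = 0.7217^2 = 0.520851
P(M+2) = 2 × 0.7217^1 × 0.2783^1 = 0.401698
P(M+4) = 0.2783^2 = 0.077451
The M peak is largest (0.520851); scaling to 100 gives 100.00 : 77.12 : 14.87.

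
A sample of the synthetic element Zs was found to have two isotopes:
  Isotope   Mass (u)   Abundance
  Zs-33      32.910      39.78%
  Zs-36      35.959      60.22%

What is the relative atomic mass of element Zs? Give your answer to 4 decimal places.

34.7461 u

Average mass = Σ (abundance × isotope mass) = 0.3978 × 32.910 + 0.6022 × 35.959
= 13.09160 + 21.65451 = 34.74611 u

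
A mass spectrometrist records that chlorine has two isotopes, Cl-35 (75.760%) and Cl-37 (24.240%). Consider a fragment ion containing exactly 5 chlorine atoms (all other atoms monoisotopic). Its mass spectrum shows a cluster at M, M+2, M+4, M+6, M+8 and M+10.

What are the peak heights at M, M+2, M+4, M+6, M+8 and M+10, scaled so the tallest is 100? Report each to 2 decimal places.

62.51 : 100.00 : 63.99 : 20.47 : 3.28 : 0.21

The 5 Cl atoms are independent, so intensities follow the terms of (0.75760 + 0.24240)^5.
P(M) = 0.75760^5 = 0.249574
P(M+2) = 5 × 0.75760^4 × 0.24240^1 = 0.399266
P(M+4) = 10 × 0.75760^3 × 0.24240^2 = 0.255497
P(M+6) = 10 × 0.75760^2 × 0.24240^3 = 0.081748
P(M+8) = 5 × 0.75760^1 × 0.24240^4 = 0.013078
P(M+10) = 0.24240^5 = 0.000837
The M+2 peak is largest (0.399266); scaling to 100 gives 62.51 : 100.00 : 63.99 : 20.47 : 3.28 : 0.21.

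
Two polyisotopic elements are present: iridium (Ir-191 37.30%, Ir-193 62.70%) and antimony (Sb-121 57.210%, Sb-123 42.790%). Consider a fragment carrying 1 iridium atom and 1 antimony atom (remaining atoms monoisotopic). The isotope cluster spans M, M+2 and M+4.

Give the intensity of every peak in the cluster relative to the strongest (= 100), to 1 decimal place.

41.2 : 100.0 : 51.8

Iridium pattern (n=1): 0.3730 : 0.6270
Antimony pattern (n=1): 0.5721 : 0.4279
Convolve the two distributions (both contribute in 2-u steps):
  M: 0.3730×0.5721 = 0.213393
  M+2: 0.3730×0.4279 + 0.6270×0.5721 = 0.518313
  M+4: 0.6270×0.4279 = 0.268293
Scale to base peak (0.518313) = 100: 41.2 : 100.0 : 51.8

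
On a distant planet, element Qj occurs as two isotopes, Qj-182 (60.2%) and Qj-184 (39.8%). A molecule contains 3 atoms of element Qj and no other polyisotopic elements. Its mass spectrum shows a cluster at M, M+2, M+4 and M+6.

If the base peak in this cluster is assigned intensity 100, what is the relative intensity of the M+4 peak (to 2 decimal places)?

66.11

(0.602 + 0.398)^3 gives M 0.2182, M+2 0.4327, M+4 0.2861, M+6 0.0630; the largest is M+2.
P(M+2) = C(3,1) × 0.602^2 × 0.398^1 = 3 × 0.362404 × 0.3980 = 0.432710 (base)
P(M+4) = C(3,2) × 0.602^1 × 0.398^2 = 3 × 0.6020 × 0.158404 = 0.286078
Relative intensity = 0.286078 / 0.432710 × 100 = 66.11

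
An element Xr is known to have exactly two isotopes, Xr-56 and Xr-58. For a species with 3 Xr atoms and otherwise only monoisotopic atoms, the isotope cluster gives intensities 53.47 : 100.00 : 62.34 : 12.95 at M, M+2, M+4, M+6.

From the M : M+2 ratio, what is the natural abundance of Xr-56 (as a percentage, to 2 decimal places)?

If p is the fraction of Xr that is Xr-56, then I(M+2)/I(M) = [C(3,1)·p^2·(1−p)] / p^3 = 3·(1−p)/p = 100.00/53.47 = 1.8702
(1−p)/p = 1.8702/3 = 0.6234  ⇒  p = 1/(1 + 0.6234) = 0.6160
Xr-56: 61.60%, Xr-58: 38.40%.

61.60%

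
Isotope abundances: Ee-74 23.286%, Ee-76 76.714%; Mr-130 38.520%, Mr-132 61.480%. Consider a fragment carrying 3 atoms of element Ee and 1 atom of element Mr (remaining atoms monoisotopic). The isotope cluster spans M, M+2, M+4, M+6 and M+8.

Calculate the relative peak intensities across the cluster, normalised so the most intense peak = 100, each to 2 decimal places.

Element Ee pattern (n=3): 0.01262655 : 0.12479169 : 0.41111697 : 0.45146479
Element Mr pattern (n=1): 0.3852 : 0.6148
Convolve the two distributions (both contribute in 2-u steps):
  M: 0.01262655×0.3852 = 0.004864
  M+2: 0.01262655×0.6148 + 0.12479169×0.3852 = 0.055833
  M+4: 0.12479169×0.6148 + 0.41111697×0.3852 = 0.235084
  M+6: 0.41111697×0.6148 + 0.45146479×0.3852 = 0.426659
  M+8: 0.45146479×0.6148 = 0.277561
Scale to base peak (0.426659) = 100: 1.14 : 13.09 : 55.10 : 100.00 : 65.05

1.14 : 13.09 : 55.10 : 100.00 : 65.05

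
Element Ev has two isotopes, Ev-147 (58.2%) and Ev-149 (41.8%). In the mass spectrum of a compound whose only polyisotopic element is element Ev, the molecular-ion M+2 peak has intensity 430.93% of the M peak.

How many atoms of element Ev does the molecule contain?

6

With n Ev atoms, P(M+2)/P(M) = C(n,1)·p^(n−1)q / p^n = n·q/p = n · 0.418/0.582.
n = 4.3093 × 0.582/0.418 = 6.00 ≈ 6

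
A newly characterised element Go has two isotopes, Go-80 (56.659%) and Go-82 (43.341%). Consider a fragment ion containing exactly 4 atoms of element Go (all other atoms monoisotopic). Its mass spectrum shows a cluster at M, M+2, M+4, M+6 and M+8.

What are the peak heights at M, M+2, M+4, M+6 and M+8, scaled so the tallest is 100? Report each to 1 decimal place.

The 4 Go atoms are independent, so intensities follow the terms of (0.56659 + 0.43341)^4.
P(M) = 0.56659^4 = 0.103057
P(M+2) = 4 × 0.56659^3 × 0.43341^1 = 0.315330
P(M+4) = 6 × 0.56659^2 × 0.43341^2 = 0.361815
P(M+6) = 4 × 0.56659^1 × 0.43341^3 = 0.184512
P(M+8) = 0.43341^4 = 0.035285
The M+4 peak is largest (0.361815); scaling to 100 gives 28.5 : 87.2 : 100.0 : 51.0 : 9.8.

28.5 : 87.2 : 100.0 : 51.0 : 9.8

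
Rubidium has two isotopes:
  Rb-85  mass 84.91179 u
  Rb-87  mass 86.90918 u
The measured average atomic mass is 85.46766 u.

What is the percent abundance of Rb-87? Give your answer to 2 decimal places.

With x = fraction of Rb-85 (so Rb-87 is 1 − x):
84.91179·x + 86.90918·(1 − x) = 85.46766
(84.91179 − 86.90918)·x = 85.46766 − 86.90918
x = -1.44152 / -1.99739 = 0.72170 → 72.17% Rb-85, 27.83% Rb-87.

27.83%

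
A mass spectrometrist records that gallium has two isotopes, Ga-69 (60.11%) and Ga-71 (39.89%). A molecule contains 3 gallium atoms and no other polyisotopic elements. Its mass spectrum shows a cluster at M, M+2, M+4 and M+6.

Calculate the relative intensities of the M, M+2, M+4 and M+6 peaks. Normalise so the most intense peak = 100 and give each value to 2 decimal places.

50.23 : 100.00 : 66.36 : 14.68

Each Ga atom is independently Ga-69 (p = 0.6011) or Ga-71 (q = 0.3989); the cluster is the binomial expansion (p + q)^3.
P(M) = 0.6011^3 = 0.217190
P(M+2) = 3 × 0.6011^2 × 0.3989^1 = 0.432393
P(M+4) = 3 × 0.6011^1 × 0.3989^2 = 0.286943
P(M+6) = 0.3989^3 = 0.063473
The M+2 peak is largest (0.432393); scaling to 100 gives 50.23 : 100.00 : 66.36 : 14.68.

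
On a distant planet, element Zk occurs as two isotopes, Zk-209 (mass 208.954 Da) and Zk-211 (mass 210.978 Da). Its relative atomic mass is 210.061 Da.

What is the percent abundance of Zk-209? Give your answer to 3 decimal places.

Writing the weighted mean with unknown fraction x of Zk-209:
208.954·x + 210.978·(1 − x) = 210.061
(208.954 − 210.978)·x = 210.061 − 210.978
x = -0.917 / -2.024 = 0.45306 → 45.306% Zk-209, 54.694% Zk-211.

45.306%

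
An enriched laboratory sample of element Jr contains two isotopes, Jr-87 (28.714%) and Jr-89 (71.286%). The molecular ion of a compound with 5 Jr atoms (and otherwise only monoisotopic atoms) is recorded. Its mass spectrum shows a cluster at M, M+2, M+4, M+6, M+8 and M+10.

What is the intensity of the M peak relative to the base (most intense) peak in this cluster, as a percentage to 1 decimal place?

0.5%

Term probabilities: M 0.0020, M+2 0.0242, M+4 0.1203, M+6 0.2987, M+8 0.3707, M+10 0.1841. Base peak = M+8.
P(M+8) = C(5,4) × 0.28714^1 × 0.71286^4 = 5 × 0.28714 × 0.25823612 = 0.370750 (base)
P(M) = C(5,0) × 0.28714^5 × 0.71286^0 = 1 × 0.00195195 × 1.0000 = 0.001952
Relative intensity = 0.001952 / 0.370750 × 100 = 0.5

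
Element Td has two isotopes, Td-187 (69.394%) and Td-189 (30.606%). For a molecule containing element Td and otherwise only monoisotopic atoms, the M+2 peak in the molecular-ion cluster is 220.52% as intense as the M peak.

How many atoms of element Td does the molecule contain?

5

With n Td atoms, P(M+2)/P(M) = C(n,1)·p^(n−1)q / p^n = n·q/p = n · 0.30606/0.69394.
n = 2.2052 × 0.69394/0.30606 = 5.00 ≈ 5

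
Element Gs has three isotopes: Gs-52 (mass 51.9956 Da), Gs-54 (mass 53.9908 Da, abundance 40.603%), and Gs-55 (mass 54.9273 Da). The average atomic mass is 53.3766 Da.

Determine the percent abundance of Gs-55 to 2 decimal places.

The remaining 59.397% is split between Gs-52 (fraction x) and Gs-55 (fraction 0.59397 − x).
Substituting: 51.9956x + 54.9273(0.59397 − x) = 31.454715476
(51.9956 − 54.9273)x = -1.170452905  ⇒  x = 0.39924, y = 0.19473
Gs-52: 39.92%, Gs-55: 19.47%.

19.47%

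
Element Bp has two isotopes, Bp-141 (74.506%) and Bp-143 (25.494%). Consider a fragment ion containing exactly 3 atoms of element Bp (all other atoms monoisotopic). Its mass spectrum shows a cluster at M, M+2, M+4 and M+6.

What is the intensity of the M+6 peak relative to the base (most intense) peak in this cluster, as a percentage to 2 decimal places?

3.90%

Binomial terms of (0.74506 + 0.25494)^3: M 0.4136, M+2 0.4246, M+4 0.1453, M+6 0.0166 → M+2 is the base peak.
P(M+2) = C(3,1) × 0.74506^2 × 0.25494^1 = 3 × 0.5551144 × 0.25494 = 0.424563 (base)
P(M+6) = C(3,3) × 0.74506^0 × 0.25494^3 = 1 × 1.0000 × 0.01656967 = 0.016570
Relative intensity = 0.016570 / 0.424563 × 100 = 3.90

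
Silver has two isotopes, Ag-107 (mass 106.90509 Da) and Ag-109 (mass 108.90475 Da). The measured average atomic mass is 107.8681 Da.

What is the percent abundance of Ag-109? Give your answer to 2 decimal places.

48.16%

With x = fraction of Ag-107 (so Ag-109 is 1 − x):
106.90509·x + 108.90475·(1 − x) = 107.8681
(106.90509 − 108.90475)·x = 107.8681 − 108.90475
x = -1.03665 / -1.99966 = 0.51841 → 51.84% Ag-107, 48.16% Ag-109.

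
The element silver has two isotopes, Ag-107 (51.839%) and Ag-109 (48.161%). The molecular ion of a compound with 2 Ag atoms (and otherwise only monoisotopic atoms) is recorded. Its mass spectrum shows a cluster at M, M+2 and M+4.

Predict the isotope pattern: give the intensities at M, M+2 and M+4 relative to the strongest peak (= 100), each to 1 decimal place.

53.8 : 100.0 : 46.5

Each Ag atom is independently Ag-107 (p = 0.51839) or Ag-109 (q = 0.48161); the cluster is the binomial expansion (p + q)^2.
P(M) = 0.51839^2 = 0.268728
P(M+2) = 2 × 0.51839^1 × 0.48161^1 = 0.499324
P(M+4) = 0.48161^2 = 0.231948
The M+2 peak is largest (0.499324); scaling to 100 gives 53.8 : 100.0 : 46.5.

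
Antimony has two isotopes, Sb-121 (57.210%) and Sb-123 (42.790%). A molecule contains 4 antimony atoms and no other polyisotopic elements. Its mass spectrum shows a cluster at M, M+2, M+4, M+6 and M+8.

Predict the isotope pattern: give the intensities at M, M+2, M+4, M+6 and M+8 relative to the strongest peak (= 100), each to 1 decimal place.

29.8 : 89.1 : 100.0 : 49.9 : 9.3

The 4 Sb atoms are independent, so intensities follow the terms of (0.57210 + 0.42790)^4.
P(M) = 0.57210^4 = 0.107124
P(M+2) = 4 × 0.57210^3 × 0.42790^1 = 0.320493
P(M+4) = 6 × 0.57210^2 × 0.42790^2 = 0.359567
P(M+6) = 4 × 0.57210^1 × 0.42790^3 = 0.179291
P(M+8) = 0.42790^4 = 0.033525
The M+4 peak is largest (0.359567); scaling to 100 gives 29.8 : 89.1 : 100.0 : 49.9 : 9.3.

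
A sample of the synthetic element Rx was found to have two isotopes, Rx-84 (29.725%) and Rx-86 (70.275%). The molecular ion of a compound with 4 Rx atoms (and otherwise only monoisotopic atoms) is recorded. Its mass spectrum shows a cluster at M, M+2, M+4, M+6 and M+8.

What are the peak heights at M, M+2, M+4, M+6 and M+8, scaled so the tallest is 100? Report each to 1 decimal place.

The 4 Rx atoms are independent, so intensities follow the terms of (0.29725 + 0.70275)^4.
P(M) = 0.29725^4 = 0.007807
P(M+2) = 4 × 0.29725^3 × 0.70275^1 = 0.073829
P(M+4) = 6 × 0.29725^2 × 0.70275^2 = 0.261816
P(M+6) = 4 × 0.29725^1 × 0.70275^3 = 0.412652
P(M+8) = 0.70275^4 = 0.243895
The M+6 peak is largest (0.412652); scaling to 100 gives 1.9 : 17.9 : 63.4 : 100.0 : 59.1.

1.9 : 17.9 : 63.4 : 100.0 : 59.1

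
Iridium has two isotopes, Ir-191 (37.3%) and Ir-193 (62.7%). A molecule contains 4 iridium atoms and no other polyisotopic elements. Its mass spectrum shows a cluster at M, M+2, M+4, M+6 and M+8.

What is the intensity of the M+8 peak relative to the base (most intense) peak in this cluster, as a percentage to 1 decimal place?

Binomial terms of (0.373 + 0.627)^4: M 0.0194, M+2 0.1302, M+4 0.3282, M+6 0.3678, M+8 0.1546 → M+6 is the base peak.
P(M+6) = C(4,3) × 0.373^1 × 0.627^3 = 4 × 0.3730 × 0.24649188 = 0.367766 (base)
P(M+8) = C(4,4) × 0.373^0 × 0.627^4 = 1 × 1.0000 × 0.15455041 = 0.154550
Relative intensity = 0.154550 / 0.367766 × 100 = 42.0

42.0%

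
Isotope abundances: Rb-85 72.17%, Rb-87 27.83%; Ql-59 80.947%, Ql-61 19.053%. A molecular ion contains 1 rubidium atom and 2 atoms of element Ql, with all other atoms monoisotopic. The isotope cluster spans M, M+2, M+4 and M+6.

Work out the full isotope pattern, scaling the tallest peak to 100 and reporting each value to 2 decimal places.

Rubidium pattern (n=1): 0.7217 : 0.2783
Element Ql pattern (n=2): 0.65524168 : 0.30845664 : 0.03630168
Convolve the two distributions (both contribute in 2-u steps):
  M: 0.7217×0.65524168 = 0.472888
  M+2: 0.7217×0.30845664 + 0.2783×0.65524168 = 0.404967
  M+4: 0.7217×0.03630168 + 0.2783×0.30845664 = 0.112042
  M+6: 0.2783×0.03630168 = 0.010103
Scale to base peak (0.472888) = 100: 100.00 : 85.64 : 23.69 : 2.14

100.00 : 85.64 : 23.69 : 2.14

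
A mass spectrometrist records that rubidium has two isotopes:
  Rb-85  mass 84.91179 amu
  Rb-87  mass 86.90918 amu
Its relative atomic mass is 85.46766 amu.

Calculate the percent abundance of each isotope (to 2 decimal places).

Writing the weighted mean with unknown fraction x of Rb-85:
84.91179·x + 86.90918·(1 − x) = 85.46766
(84.91179 − 86.90918)·x = 85.46766 − 86.90918
x = -1.44152 / -1.99739 = 0.72170 → 72.17% Rb-85, 27.83% Rb-87.

Rb-85: 72.17%, Rb-87: 27.83%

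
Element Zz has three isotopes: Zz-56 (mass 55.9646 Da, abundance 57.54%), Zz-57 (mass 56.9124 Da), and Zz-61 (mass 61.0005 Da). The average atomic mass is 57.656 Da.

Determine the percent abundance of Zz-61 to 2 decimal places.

The remaining 42.46% is split between Zz-57 (fraction x) and Zz-61 (fraction 0.4246 − x).
Substituting: 56.9124x + 61.0005(0.4246 − x) = 25.45396916
(56.9124 − 61.0005)x = -0.44684314  ⇒  x = 0.10930, y = 0.31530
Zz-57: 10.93%, Zz-61: 31.53%.

31.53%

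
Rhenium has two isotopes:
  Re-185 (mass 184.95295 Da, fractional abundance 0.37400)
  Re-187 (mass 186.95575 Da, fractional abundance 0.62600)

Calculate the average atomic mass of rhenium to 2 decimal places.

Average mass = Σ (abundance × isotope mass) = 0.37400 × 184.95295 + 0.62600 × 186.95575
= 69.172403 + 117.034300 = 186.206703 Da

186.21 Da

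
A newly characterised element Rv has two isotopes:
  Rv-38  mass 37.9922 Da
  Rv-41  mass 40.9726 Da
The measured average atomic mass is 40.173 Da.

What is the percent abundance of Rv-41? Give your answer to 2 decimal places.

73.17%

Writing the weighted mean with unknown fraction x of Rv-38:
37.9922·x + 40.9726·(1 − x) = 40.173
(37.9922 − 40.9726)·x = 40.173 − 40.9726
x = -0.7996 / -2.9804 = 0.26829 → 26.83% Rv-38, 73.17% Rv-41.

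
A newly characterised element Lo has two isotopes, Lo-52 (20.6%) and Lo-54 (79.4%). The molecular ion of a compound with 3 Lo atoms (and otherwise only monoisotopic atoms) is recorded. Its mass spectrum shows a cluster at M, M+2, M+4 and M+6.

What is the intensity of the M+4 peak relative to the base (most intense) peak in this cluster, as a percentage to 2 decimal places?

(0.206 + 0.794)^3 gives M 0.0087, M+2 0.1011, M+4 0.3896, M+6 0.5006; the largest is M+6.
P(M+6) = C(3,3) × 0.206^0 × 0.794^3 = 1 × 1.0000 × 0.50056618 = 0.500566 (base)
P(M+4) = C(3,2) × 0.206^1 × 0.794^2 = 3 × 0.2060 × 0.630436 = 0.389609
Relative intensity = 0.389609 / 0.500566 × 100 = 77.83

77.83%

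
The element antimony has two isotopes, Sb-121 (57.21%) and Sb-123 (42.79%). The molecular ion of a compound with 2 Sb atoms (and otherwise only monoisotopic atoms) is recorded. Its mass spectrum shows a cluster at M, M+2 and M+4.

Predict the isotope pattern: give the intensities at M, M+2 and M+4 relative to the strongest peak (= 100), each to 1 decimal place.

The 2 Sb atoms are independent, so intensities follow the terms of (0.5721 + 0.4279)^2.
P(M) = 0.5721^2 = 0.327298
P(M+2) = 2 × 0.5721^1 × 0.4279^1 = 0.489603
P(M+4) = 0.4279^2 = 0.183098
The M+2 peak is largest (0.489603); scaling to 100 gives 66.8 : 100.0 : 37.4.

66.8 : 100.0 : 37.4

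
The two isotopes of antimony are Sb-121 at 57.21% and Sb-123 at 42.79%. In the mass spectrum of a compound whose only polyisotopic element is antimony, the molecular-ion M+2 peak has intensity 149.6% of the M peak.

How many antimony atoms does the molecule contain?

2

The M+2/M ratio from n Sb atoms is n · q/p = n · 0.4279/0.5721.
n = 1.496 × 0.5721/0.4279 = 2.00 ≈ 2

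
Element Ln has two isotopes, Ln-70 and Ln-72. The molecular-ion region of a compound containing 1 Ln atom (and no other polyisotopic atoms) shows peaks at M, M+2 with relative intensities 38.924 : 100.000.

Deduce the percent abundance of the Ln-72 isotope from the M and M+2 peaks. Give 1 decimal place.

72.0%

If p is the fraction of Ln that is Ln-70, then I(M+2)/I(M) = [C(1,1)·p^0·(1−p)] / p^1 = 1·(1−p)/p = 100.000/38.924 = 2.5691
(1−p)/p = 2.5691/1 = 2.5691  ⇒  p = 1/(1 + 2.5691) = 0.2802
Ln-70: 28.0%, Ln-72: 72.0%.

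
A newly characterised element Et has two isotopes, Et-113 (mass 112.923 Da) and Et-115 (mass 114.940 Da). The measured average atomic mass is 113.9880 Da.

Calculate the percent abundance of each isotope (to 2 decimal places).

Writing the weighted mean with unknown fraction x of Et-113:
112.923·x + 114.940·(1 − x) = 113.9880
(112.923 − 114.940)·x = 113.9880 − 114.940
x = -0.9520 / -2.017 = 0.47199 → 47.20% Et-113, 52.80% Et-115.

Et-113: 47.20%, Et-115: 52.80%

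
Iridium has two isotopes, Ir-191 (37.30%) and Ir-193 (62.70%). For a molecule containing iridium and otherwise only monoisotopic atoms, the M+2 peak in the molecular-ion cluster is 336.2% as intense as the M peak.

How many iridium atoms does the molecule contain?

The M+2/M ratio from n Ir atoms is n · q/p = n · 0.6270/0.3730.
n = 3.362 × 0.3730/0.6270 = 2.00 ≈ 2

2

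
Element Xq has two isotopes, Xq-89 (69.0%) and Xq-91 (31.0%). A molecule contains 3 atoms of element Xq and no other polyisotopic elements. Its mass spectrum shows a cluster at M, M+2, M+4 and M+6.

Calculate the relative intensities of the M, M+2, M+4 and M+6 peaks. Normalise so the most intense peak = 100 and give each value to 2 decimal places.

The 3 Xq atoms are independent, so intensities follow the terms of (0.690 + 0.310)^3.
P(M) = 0.690^3 = 0.328509
P(M+2) = 3 × 0.690^2 × 0.310^1 = 0.442773
P(M+4) = 3 × 0.690^1 × 0.310^2 = 0.198927
P(M+6) = 0.310^3 = 0.029791
The M+2 peak is largest (0.442773); scaling to 100 gives 74.19 : 100.00 : 44.93 : 6.73.

74.19 : 100.00 : 44.93 : 6.73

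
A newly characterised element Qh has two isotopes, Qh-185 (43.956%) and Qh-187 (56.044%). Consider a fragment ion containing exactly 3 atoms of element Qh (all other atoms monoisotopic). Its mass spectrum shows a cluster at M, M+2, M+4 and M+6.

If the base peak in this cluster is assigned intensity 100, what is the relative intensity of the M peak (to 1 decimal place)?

20.5

Binomial terms of (0.43956 + 0.56044)^3: M 0.0849, M+2 0.3249, M+4 0.4142, M+6 0.1760 → M+4 is the base peak.
P(M+4) = C(3,2) × 0.43956^1 × 0.56044^2 = 3 × 0.43956 × 0.31409299 = 0.414188 (base)
P(M) = C(3,0) × 0.43956^3 × 0.56044^0 = 1 × 0.0849287 × 1.0000 = 0.084929
Relative intensity = 0.084929 / 0.414188 × 100 = 20.5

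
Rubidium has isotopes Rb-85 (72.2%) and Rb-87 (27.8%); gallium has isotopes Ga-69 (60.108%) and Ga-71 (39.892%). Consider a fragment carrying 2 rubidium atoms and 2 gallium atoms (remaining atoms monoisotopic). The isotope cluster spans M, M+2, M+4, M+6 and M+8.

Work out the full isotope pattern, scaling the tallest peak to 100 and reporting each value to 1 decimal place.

Rubidium pattern (n=2): 0.521284 : 0.401432 : 0.077284
Gallium pattern (n=2): 0.36129717 : 0.47956567 : 0.15913717
Convolve the two distributions (both contribute in 2-u steps):
  M: 0.521284×0.36129717 = 0.188338
  M+2: 0.521284×0.47956567 + 0.401432×0.36129717 = 0.395026
  M+4: 0.521284×0.15913717 + 0.401432×0.47956567 + 0.077284×0.36129717 = 0.303391
  M+6: 0.401432×0.15913717 + 0.077284×0.47956567 = 0.100946
  M+8: 0.077284×0.15913717 = 0.012299
Scale to base peak (0.395026) = 100: 47.7 : 100.0 : 76.8 : 25.6 : 3.1

47.7 : 100.0 : 76.8 : 25.6 : 3.1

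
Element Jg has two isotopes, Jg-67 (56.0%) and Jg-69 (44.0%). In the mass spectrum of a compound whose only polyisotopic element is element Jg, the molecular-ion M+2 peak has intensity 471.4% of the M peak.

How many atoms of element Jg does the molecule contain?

6

With n Jg atoms, P(M+2)/P(M) = C(n,1)·p^(n−1)q / p^n = n·q/p = n · 0.440/0.560.
n = 4.714 × 0.560/0.440 = 6.00 ≈ 6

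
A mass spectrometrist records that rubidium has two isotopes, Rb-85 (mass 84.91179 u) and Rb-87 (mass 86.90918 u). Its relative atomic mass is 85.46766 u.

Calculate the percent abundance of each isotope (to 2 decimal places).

Let x be the fractional abundance of Rb-85; then Rb-87 has abundance 1 − x.
84.91179·x + 86.90918·(1 − x) = 85.46766
(84.91179 − 86.90918)·x = 85.46766 − 86.90918
x = -1.44152 / -1.99739 = 0.72170 → 72.17% Rb-85, 27.83% Rb-87.

Rb-85: 72.17%, Rb-87: 27.83%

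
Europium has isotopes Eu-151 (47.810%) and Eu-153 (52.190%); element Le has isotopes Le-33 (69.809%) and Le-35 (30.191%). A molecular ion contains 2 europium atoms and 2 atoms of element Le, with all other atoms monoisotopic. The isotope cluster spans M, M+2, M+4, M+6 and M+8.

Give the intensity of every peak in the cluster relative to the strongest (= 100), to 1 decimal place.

30.6 : 93.3 : 100.0 : 44.0 : 6.8

Europium pattern (n=2): 0.22857961 : 0.49904078 : 0.27237961
Element Le pattern (n=2): 0.48732965 : 0.4215207 : 0.09114965
Convolve the two distributions (both contribute in 2-u steps):
  M: 0.22857961×0.48732965 = 0.111394
  M+2: 0.22857961×0.4215207 + 0.49904078×0.48732965 = 0.339548
  M+4: 0.22857961×0.09114965 + 0.49904078×0.4215207 + 0.27237961×0.48732965 = 0.363930
  M+6: 0.49904078×0.09114965 + 0.27237961×0.4215207 = 0.160301
  M+8: 0.27237961×0.09114965 = 0.024827
Scale to base peak (0.363930) = 100: 30.6 : 93.3 : 100.0 : 44.0 : 6.8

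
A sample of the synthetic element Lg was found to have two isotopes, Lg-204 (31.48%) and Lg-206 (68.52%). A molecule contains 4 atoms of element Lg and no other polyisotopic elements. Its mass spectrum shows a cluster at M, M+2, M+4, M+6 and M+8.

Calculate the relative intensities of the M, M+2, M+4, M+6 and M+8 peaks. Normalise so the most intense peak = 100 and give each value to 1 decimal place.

2.4 : 21.1 : 68.9 : 100.0 : 54.4

Expanding (0.3148 + 0.6852)^4:
P(M) = 0.3148^4 = 0.009821
P(M+2) = 4 × 0.3148^3 × 0.6852^1 = 0.085503
P(M+4) = 6 × 0.3148^2 × 0.6852^2 = 0.279161
P(M+6) = 4 × 0.3148^1 × 0.6852^3 = 0.405086
P(M+8) = 0.6852^4 = 0.220429
The M+6 peak is largest (0.405086); scaling to 100 gives 2.4 : 21.1 : 68.9 : 100.0 : 54.4.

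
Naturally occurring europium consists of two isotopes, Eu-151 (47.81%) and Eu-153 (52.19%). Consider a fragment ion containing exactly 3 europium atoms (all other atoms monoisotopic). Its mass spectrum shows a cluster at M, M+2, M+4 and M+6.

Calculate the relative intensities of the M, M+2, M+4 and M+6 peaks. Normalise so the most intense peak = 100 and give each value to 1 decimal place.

28.0 : 91.6 : 100.0 : 36.4

The 3 Eu atoms are independent, so intensities follow the terms of (0.4781 + 0.5219)^3.
P(M) = 0.4781^3 = 0.109284
P(M+2) = 3 × 0.4781^2 × 0.5219^1 = 0.357887
P(M+4) = 3 × 0.4781^1 × 0.5219^2 = 0.390674
P(M+6) = 0.5219^3 = 0.142155
The M+4 peak is largest (0.390674); scaling to 100 gives 28.0 : 91.6 : 100.0 : 36.4.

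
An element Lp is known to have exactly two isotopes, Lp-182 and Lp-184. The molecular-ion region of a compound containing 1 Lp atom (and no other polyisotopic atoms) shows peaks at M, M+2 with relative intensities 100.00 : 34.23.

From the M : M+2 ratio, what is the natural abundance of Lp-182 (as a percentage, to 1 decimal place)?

If p is the fraction of Lp that is Lp-182, then I(M+2)/I(M) = [C(1,1)·p^0·(1−p)] / p^1 = 1·(1−p)/p = 34.23/100.00 = 0.3423
(1−p)/p = 0.3423/1 = 0.3423  ⇒  p = 1/(1 + 0.3423) = 0.7450
Lp-182: 74.5%, Lp-184: 25.5%.

74.5%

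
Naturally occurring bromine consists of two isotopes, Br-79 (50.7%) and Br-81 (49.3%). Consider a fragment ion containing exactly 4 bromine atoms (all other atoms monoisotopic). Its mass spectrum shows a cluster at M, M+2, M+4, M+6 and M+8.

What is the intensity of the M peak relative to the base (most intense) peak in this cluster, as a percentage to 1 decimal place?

17.6%

(0.507 + 0.493)^4 gives M 0.0661, M+2 0.2570, M+4 0.3749, M+6 0.2430, M+8 0.0591; the largest is M+4.
P(M+4) = C(4,2) × 0.507^2 × 0.493^2 = 6 × 0.257049 × 0.243049 = 0.374853 (base)
P(M) = C(4,0) × 0.507^4 × 0.493^0 = 1 × 0.06607419 × 1.0000 = 0.066074
Relative intensity = 0.066074 / 0.374853 × 100 = 17.6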